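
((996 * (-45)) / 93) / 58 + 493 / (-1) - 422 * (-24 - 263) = 108430809/899 = 120612.69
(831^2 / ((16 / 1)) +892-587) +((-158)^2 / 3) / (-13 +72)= 43606.10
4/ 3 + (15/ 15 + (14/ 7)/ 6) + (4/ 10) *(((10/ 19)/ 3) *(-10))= 112/57 = 1.96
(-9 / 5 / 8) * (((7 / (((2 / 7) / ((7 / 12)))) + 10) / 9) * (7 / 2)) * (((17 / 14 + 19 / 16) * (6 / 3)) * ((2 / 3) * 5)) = -156827/4608 = -34.03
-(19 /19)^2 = -1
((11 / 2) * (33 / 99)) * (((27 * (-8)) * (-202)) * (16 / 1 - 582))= -45275472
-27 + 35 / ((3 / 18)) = 183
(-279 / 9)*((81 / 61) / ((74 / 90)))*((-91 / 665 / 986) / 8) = 293787/338261104 = 0.00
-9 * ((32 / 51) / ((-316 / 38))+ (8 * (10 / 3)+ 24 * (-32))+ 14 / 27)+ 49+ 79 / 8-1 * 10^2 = 213597835/32232 = 6626.89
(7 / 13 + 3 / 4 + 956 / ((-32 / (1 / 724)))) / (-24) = -31303/602368 = -0.05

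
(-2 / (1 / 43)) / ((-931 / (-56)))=-688/133 = -5.17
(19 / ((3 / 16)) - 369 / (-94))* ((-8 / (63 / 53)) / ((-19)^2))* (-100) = 629279600/3206763 = 196.24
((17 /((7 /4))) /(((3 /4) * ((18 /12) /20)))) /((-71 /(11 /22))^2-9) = 2176/253953 = 0.01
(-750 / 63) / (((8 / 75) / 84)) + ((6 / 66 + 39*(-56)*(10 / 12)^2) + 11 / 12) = -479189/44 = -10890.66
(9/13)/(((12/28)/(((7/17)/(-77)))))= -21/2431 = -0.01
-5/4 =-1.25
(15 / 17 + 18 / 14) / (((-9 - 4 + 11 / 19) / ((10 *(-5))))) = 61275/7021 = 8.73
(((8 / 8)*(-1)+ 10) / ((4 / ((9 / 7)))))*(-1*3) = -243/28 = -8.68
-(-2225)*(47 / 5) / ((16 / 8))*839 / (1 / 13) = 228119905/2 = 114059952.50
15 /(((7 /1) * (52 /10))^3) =1875/6028568 = 0.00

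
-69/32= -2.16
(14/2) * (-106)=-742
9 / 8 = 1.12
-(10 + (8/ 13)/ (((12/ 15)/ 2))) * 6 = -69.23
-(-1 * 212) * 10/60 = 35.33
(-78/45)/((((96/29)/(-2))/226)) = 236.67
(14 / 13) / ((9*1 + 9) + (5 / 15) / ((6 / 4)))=63/1066 = 0.06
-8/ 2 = -4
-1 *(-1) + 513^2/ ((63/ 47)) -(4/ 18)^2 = 111321026/567 = 196333.38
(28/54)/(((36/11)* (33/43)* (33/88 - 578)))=-1204/3368709 = 0.00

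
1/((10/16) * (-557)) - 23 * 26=-1665438/2785 = -598.00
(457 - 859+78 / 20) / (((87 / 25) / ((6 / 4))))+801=73011/116 = 629.41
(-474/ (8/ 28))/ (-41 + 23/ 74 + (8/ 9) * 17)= 1104894/17035 = 64.86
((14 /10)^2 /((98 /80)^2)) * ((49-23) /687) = 1664/33663 = 0.05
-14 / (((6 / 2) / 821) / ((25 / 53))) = -287350/159 = -1807.23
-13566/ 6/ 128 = -2261/128 = -17.66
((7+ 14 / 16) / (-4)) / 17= -63/544 = -0.12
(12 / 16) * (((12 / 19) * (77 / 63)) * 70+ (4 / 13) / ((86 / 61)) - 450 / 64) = 48148393/1359488 = 35.42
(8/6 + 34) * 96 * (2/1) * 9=61056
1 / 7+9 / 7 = 10/7 = 1.43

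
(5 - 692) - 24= -711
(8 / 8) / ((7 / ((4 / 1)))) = 4/7 = 0.57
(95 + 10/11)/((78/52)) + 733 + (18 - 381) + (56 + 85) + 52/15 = 95437/165 = 578.41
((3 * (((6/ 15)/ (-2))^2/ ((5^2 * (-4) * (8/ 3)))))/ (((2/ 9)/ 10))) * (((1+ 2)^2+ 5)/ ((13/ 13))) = -0.28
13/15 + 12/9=11/5 = 2.20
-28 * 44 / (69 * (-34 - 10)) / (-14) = -2/69 = -0.03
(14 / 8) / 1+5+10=67/4 = 16.75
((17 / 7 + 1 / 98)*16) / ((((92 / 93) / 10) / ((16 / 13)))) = 7112640/14651 = 485.47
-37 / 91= -0.41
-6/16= -3/8 = -0.38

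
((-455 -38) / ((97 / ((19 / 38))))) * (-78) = 19227/97 = 198.22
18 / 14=9/7 = 1.29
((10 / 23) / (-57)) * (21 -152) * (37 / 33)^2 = 1793390/1427679 = 1.26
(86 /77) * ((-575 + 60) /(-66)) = 22145/2541 = 8.72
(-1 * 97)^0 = 1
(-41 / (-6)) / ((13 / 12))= 82/13 = 6.31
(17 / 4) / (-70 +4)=-17/264 = -0.06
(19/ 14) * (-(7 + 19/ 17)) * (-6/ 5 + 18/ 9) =-5244/595 = -8.81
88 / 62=44/31 = 1.42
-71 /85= -0.84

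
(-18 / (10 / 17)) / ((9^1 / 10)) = -34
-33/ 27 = -1.22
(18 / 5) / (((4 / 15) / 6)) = 81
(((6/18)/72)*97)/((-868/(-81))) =291/6944 = 0.04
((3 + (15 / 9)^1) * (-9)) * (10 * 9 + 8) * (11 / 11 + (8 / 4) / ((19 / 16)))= -209916/19 = -11048.21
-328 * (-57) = 18696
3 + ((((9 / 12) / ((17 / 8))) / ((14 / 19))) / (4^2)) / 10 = 57177/19040 = 3.00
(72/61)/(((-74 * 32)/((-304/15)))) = 114/11285 = 0.01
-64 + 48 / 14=-424/7 = -60.57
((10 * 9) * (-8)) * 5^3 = -90000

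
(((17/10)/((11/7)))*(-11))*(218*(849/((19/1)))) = -11012379/95 = -115919.78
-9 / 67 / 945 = -1/7035 = 0.00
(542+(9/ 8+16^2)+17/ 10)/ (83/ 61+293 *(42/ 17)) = 33218221/30083080 = 1.10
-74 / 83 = -0.89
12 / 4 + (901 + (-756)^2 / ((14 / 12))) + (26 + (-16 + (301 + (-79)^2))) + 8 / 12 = 1492034/3 = 497344.67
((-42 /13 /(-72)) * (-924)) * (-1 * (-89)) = -47971/13 = -3690.08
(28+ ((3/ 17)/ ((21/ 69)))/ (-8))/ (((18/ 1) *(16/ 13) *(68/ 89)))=30761159/18643968 = 1.65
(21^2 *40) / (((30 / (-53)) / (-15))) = 467460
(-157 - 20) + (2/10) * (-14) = -179.80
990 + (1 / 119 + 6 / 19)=2239123/2261 = 990.32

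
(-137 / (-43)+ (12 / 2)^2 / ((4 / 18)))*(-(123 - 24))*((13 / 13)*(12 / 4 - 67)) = 45004608/43 = 1046618.79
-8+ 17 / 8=-5.88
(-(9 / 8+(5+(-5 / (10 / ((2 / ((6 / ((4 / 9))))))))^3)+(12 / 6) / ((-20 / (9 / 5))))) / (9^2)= -23401487/318864600 = -0.07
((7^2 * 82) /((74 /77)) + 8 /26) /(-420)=-2011157/202020 = -9.96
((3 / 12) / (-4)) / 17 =-1/272 = 0.00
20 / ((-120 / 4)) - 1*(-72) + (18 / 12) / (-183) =26105/366 = 71.33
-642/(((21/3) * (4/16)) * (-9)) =856/21 = 40.76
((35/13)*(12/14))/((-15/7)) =-14/13 = -1.08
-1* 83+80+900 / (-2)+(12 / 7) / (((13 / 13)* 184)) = -452.99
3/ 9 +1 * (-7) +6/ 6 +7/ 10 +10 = 151/30 = 5.03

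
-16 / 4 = -4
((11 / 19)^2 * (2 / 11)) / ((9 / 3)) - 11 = -11891/1083 = -10.98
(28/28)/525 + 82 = 43051/525 = 82.00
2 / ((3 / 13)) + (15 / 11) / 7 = 2047/231 = 8.86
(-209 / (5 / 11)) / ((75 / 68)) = -156332/375 = -416.89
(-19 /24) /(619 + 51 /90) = -95/74348 = 0.00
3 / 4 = 0.75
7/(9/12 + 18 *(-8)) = -28/573 = -0.05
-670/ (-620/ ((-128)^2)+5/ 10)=-2744320/1893 = -1449.72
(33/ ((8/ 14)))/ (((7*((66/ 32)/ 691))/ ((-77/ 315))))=-30404/45 = -675.64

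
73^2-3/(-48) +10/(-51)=4348355/816 = 5328.87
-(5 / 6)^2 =-25/36 = -0.69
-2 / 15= -0.13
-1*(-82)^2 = -6724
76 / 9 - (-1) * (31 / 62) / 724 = 110057/13032 = 8.45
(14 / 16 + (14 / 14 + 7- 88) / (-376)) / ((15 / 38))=7771/2820 = 2.76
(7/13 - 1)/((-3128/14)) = 21/10166 = 0.00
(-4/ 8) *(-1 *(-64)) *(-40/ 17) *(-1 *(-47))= 60160/17 = 3538.82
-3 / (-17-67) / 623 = 1/17444 = 0.00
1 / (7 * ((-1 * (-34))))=1/238 = 0.00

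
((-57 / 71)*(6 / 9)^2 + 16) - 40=-5188/213 = -24.36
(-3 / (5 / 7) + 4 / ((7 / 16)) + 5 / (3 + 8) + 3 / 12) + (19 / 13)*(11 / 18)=1178479/180180 = 6.54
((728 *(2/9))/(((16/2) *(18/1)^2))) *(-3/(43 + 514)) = -91/270702 = 0.00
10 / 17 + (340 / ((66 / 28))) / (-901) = 12730/29733 = 0.43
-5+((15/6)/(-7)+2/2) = -61/14 = -4.36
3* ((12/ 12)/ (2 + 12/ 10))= 15/16 = 0.94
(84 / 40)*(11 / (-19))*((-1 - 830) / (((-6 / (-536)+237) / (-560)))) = -960316896/402287 = -2387.14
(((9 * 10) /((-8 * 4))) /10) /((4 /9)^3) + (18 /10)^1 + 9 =77787/10240 = 7.60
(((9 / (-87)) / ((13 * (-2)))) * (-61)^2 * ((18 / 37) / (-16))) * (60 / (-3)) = 9.00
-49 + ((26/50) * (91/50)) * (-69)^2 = 4456.81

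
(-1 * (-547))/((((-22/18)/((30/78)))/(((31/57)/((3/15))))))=-1271775/2717 = -468.08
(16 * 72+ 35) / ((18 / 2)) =1187/9 = 131.89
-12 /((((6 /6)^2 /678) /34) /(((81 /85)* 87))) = -22933756.80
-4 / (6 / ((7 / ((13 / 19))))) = -266/39 = -6.82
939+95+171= 1205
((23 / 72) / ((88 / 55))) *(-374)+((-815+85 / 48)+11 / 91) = -23266897/26208 = -887.78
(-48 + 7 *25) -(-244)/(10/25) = 737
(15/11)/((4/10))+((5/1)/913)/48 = 149405/43824 = 3.41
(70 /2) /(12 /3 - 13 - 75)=-5/12 = -0.42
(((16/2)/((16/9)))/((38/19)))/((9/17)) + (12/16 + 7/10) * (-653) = -4713/5 = -942.60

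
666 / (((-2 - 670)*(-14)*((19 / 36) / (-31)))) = -30969/7448 = -4.16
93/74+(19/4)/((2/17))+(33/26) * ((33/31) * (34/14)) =37503107/835016 = 44.91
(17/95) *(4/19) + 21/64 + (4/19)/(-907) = 0.37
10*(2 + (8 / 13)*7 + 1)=950/13 = 73.08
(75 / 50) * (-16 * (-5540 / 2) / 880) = 831/11 = 75.55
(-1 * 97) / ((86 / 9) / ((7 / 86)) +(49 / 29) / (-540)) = -10633140/12868697 = -0.83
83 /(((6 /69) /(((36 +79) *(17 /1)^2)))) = 63445615/2 = 31722807.50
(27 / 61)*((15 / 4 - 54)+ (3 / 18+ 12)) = -16.86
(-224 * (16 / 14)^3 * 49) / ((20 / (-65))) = 53248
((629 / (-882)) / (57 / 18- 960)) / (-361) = -629/304657647 = 0.00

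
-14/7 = -2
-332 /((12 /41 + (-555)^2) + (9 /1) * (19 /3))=-6806/6315687 = 0.00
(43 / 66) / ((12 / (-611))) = -33.17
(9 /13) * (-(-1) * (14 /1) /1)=126/13 = 9.69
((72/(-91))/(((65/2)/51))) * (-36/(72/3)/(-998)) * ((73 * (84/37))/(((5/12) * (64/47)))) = -42520383/78006175 = -0.55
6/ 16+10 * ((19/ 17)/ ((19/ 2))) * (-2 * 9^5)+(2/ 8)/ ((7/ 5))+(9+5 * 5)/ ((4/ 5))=-132228773/952 = -138895.77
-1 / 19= -0.05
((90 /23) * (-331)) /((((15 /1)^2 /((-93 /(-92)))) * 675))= -0.01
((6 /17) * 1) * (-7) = -42/17 = -2.47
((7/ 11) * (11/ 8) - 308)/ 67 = -2457/536 = -4.58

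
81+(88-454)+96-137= -326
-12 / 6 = -2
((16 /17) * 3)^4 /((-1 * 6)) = -884736/83521 = -10.59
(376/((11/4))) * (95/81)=142880/891 = 160.36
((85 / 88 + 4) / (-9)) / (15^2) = -437/178200 = 0.00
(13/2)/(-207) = -13/414 = -0.03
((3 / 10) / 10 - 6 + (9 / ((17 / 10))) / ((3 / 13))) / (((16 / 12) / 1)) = 86553/6800 = 12.73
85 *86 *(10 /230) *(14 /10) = 10234/23 = 444.96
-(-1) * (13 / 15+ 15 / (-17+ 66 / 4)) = -437/15 = -29.13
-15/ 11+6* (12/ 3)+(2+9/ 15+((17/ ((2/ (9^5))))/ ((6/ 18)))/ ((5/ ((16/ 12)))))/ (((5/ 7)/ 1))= 154597508/275 = 562172.76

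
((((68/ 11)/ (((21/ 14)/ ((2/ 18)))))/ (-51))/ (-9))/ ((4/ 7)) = 14/8019 = 0.00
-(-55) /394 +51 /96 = 4229/6304 = 0.67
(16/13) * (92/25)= 1472/325 = 4.53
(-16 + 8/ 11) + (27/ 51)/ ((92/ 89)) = -253941/17204 = -14.76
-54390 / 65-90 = -12048/13 = -926.77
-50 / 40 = -5/4 = -1.25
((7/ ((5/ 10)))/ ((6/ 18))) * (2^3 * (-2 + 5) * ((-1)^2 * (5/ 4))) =1260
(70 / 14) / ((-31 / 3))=-15/31 = -0.48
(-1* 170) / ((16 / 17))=-1445/8 = -180.62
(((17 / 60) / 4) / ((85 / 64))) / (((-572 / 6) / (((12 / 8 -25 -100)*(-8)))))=-152/275 = -0.55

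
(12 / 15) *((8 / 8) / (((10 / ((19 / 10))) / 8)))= 152/125 = 1.22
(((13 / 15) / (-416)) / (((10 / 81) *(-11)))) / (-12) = -9/70400 = 0.00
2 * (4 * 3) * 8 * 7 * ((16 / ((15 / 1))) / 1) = 7168/5 = 1433.60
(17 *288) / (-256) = -153/8 = -19.12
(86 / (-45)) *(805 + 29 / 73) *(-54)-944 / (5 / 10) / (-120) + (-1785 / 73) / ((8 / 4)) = 36406781/438 = 83120.50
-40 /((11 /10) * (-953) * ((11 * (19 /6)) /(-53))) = -127200/2190947 = -0.06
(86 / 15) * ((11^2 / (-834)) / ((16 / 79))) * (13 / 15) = -5343481/1501200 = -3.56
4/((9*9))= 4/81 = 0.05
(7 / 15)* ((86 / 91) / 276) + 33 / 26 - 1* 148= -1974241/13455 = -146.73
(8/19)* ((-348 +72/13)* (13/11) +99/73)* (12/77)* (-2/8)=7773768/1174789 = 6.62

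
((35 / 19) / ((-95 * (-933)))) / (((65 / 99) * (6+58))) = 231/467047360 = 0.00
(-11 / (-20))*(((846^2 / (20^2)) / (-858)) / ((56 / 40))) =-0.82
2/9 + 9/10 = 101/90 = 1.12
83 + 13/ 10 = 843/10 = 84.30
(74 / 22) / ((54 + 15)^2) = 37/52371 = 0.00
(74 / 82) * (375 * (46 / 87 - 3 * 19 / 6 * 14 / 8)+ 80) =-51127155/9512 = -5375.02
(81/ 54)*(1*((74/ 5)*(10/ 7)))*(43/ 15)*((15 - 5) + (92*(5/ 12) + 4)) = 499574/105 = 4757.85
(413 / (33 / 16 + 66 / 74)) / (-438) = -122248/383031 = -0.32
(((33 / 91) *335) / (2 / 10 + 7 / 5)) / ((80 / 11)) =10.44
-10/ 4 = -5/2 = -2.50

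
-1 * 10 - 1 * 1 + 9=-2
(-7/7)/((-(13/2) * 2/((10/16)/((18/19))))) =95/1872 = 0.05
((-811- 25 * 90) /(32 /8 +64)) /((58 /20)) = -15305/986 = -15.52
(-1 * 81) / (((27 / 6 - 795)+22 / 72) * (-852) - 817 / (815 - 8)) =-7263/60367604 = 0.00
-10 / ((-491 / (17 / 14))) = 85/3437 = 0.02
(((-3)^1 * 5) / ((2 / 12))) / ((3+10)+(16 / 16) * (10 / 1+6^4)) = -0.07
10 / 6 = 5/3 = 1.67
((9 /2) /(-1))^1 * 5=-45/2 = -22.50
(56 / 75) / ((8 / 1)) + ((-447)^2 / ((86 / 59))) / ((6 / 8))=589436851/3225 = 182771.12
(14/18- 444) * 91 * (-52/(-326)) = -9437974/1467 = -6433.52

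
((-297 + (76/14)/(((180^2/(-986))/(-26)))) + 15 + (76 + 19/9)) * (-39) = 73560227/9450 = 7784.15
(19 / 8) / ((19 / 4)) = 1/2 = 0.50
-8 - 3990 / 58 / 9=-1361/87 = -15.64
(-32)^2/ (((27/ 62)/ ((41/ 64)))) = 40672/27 = 1506.37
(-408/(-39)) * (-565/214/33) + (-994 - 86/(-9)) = -135682120/137709 = -985.28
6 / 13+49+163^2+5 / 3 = 1038185/39 = 26620.13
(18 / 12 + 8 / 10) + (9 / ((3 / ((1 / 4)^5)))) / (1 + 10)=129551/56320 = 2.30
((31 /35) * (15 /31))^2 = 9/49 = 0.18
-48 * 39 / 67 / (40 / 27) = -6318/335 = -18.86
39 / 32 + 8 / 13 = 763/416 = 1.83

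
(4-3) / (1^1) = 1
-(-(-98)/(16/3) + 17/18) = -1391/72 = -19.32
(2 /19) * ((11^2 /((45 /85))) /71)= 4114/12141 = 0.34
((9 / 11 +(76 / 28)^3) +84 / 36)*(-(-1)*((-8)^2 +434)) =43495154/3773 = 11528.00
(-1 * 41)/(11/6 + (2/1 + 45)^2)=-246/13265 = -0.02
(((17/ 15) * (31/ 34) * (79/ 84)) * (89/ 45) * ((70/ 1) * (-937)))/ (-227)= 204229457/367740 = 555.36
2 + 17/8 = 33/8 = 4.12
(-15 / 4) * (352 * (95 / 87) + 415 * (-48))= 73258.62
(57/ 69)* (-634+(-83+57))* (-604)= 7574160/23 = 329311.30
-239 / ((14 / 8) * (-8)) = 239/14 = 17.07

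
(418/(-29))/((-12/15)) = 1045/58 = 18.02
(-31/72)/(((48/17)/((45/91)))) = -2635/34944 = -0.08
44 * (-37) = -1628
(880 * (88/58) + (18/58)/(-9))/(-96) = -13.91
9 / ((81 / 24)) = 8/3 = 2.67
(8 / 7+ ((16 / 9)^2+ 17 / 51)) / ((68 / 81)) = 2629/476 = 5.52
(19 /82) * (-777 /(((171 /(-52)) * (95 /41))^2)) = -14356888/4629825 = -3.10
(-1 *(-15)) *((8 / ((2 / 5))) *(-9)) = -2700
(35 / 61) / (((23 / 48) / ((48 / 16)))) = 5040/1403 = 3.59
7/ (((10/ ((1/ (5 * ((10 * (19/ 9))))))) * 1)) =63/9500 = 0.01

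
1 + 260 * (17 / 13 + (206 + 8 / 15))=162119/3 = 54039.67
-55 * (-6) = 330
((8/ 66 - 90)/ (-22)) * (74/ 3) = 109742/1089 = 100.77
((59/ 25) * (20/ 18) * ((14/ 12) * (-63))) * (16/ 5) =-46256/75 = -616.75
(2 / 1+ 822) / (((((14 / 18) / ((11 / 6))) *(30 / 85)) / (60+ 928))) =5437105.14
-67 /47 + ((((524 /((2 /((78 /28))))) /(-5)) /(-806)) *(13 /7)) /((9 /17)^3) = 145933043/173484990 = 0.84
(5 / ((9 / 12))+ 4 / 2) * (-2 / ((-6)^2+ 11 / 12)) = -208/443 = -0.47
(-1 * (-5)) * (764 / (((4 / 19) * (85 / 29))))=105241/17 = 6190.65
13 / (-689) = -1/53 = -0.02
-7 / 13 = -0.54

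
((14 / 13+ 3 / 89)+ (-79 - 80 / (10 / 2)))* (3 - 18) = 1629450/1157 = 1408.34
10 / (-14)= -0.71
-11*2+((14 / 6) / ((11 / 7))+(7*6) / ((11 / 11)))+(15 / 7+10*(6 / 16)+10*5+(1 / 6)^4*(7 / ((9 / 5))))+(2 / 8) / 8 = 139051691/1796256 = 77.41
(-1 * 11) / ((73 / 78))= -858/73 = -11.75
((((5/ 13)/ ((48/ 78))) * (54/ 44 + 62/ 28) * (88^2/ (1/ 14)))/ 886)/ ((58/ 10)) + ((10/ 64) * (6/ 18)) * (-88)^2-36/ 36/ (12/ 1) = 23054211/51388 = 448.63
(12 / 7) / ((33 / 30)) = 120/77 = 1.56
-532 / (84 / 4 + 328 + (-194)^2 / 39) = -2964/7321 = -0.40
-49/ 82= -0.60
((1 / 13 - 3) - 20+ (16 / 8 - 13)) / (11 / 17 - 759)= 7497/167596 = 0.04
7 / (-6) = -7/6 = -1.17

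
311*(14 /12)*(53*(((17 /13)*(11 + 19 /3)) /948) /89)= 1961477/379674 = 5.17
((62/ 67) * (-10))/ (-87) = 620/5829 = 0.11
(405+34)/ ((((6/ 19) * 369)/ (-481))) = -4012021/2214 = -1812.11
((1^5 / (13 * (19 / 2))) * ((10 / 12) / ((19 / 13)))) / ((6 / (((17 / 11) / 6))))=85/428868 = 0.00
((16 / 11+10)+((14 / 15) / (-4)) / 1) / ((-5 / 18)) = -11109/275 = -40.40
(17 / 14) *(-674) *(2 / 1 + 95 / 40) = -28645/8 = -3580.62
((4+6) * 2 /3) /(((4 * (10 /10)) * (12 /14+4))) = 35/102 = 0.34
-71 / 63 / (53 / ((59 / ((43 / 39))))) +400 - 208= 9134471/47859 = 190.86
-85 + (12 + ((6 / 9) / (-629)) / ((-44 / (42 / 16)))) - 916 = -109486249/110704 = -989.00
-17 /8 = -2.12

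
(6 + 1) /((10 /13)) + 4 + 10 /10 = 141/10 = 14.10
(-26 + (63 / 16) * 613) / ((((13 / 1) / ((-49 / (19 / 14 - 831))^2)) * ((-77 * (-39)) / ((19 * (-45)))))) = -144657849/793025740 = -0.18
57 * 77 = 4389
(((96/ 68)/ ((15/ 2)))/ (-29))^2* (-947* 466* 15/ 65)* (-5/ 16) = 21182496/15798185 = 1.34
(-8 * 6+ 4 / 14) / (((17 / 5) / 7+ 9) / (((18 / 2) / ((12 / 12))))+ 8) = -7515/1426 = -5.27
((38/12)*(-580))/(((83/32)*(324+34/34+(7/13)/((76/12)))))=-5443880/2499213 = -2.18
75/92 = 0.82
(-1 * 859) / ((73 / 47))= -40373/73 = -553.05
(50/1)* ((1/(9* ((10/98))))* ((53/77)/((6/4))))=7420/297 = 24.98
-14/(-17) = 0.82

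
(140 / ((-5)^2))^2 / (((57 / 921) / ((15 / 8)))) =90258/95 = 950.08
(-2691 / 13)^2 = 42849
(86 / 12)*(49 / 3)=2107/18 = 117.06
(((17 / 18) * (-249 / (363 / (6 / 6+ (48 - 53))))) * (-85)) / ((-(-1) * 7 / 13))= -3118310/7623 = -409.07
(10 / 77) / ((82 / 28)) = 20/451 = 0.04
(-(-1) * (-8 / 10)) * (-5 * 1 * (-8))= -32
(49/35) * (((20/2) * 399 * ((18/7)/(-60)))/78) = -3.07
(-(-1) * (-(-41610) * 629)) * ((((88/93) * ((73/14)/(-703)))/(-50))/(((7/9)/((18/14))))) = 322873452/53165 = 6073.05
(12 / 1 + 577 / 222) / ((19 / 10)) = 16205/2109 = 7.68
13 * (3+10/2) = 104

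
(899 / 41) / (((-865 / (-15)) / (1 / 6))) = 899/14186 = 0.06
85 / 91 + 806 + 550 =123481/91 = 1356.93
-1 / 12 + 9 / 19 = 89/228 = 0.39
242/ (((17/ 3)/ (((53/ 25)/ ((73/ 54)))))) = 2077812/31025 = 66.97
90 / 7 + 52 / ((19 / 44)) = 17726/133 = 133.28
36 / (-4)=-9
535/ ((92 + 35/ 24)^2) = 308160/5031049 = 0.06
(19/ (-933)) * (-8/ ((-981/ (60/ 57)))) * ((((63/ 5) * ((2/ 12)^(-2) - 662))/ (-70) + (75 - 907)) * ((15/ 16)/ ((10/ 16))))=287728/1525455 = 0.19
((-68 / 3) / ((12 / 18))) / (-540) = 0.06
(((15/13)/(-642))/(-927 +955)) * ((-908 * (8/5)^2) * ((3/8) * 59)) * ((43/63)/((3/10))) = 7.51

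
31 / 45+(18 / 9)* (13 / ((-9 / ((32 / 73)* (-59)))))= 75.40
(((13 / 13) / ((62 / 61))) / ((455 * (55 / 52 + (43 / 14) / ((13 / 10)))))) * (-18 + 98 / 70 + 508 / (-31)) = -623786/29911125 = -0.02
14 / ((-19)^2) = 14/361 = 0.04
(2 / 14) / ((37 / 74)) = 2/7 = 0.29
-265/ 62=-4.27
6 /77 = 0.08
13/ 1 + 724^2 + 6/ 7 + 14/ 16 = 29354681/56 = 524190.73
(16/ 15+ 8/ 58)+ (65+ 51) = 50984/435 = 117.20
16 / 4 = 4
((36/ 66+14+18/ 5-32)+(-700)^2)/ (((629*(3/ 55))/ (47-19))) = 754578664/1887 = 399882.70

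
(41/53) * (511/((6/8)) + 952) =1263.52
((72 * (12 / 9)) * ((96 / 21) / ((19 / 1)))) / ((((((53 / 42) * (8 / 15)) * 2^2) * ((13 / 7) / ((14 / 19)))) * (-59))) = -846720/14675011 = -0.06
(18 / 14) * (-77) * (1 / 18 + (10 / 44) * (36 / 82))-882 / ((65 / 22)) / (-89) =-5703757/474370 = -12.02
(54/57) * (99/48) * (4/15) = 99/190 = 0.52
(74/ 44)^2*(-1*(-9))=12321/484 = 25.46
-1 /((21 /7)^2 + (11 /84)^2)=-7056/63625 = -0.11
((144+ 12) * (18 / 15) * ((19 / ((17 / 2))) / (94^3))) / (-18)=-247/8824955 = 0.00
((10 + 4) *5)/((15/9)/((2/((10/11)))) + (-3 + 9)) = 2310/223 = 10.36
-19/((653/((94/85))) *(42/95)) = -16967/233121 = -0.07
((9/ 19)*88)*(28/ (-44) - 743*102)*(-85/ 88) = 3051409.31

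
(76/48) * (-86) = -817/6 = -136.17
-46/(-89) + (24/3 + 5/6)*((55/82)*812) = 52670963/10947 = 4811.45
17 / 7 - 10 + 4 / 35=-261/35 = -7.46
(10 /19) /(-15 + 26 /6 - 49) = -30/3401 = -0.01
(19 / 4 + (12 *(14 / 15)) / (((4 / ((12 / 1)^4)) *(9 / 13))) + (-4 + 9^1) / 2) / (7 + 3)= 1677457/200 = 8387.28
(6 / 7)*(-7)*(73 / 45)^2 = -10658/675 = -15.79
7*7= 49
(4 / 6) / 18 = 1/27 = 0.04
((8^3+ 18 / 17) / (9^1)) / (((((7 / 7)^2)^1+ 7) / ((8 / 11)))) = 5.18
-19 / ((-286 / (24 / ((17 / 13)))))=228/187 = 1.22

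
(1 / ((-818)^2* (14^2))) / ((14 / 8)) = 1/229509532 = 0.00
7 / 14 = 1/2 = 0.50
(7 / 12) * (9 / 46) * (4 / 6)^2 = 7/138 = 0.05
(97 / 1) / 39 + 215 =8482/39 = 217.49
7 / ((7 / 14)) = 14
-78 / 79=-0.99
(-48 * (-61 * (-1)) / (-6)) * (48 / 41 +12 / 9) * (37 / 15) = 5561248/1845 = 3014.23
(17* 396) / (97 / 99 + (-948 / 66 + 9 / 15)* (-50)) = 666468/68227 = 9.77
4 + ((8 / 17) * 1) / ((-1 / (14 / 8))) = 54/17 = 3.18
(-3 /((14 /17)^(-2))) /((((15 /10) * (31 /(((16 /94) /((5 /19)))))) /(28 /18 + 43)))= -23893184/18948285 = -1.26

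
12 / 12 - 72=-71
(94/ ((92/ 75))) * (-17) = -59925/46 = -1302.72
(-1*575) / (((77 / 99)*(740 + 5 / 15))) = -15525/15547 = -1.00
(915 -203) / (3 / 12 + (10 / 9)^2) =230688/481 = 479.60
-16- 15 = -31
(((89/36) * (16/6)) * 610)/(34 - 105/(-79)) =8577820/75357 = 113.83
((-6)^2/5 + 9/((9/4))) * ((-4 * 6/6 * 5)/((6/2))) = -224/3 = -74.67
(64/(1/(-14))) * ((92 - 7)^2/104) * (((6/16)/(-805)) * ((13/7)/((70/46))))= 1734/49 = 35.39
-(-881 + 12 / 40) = 8807/10 = 880.70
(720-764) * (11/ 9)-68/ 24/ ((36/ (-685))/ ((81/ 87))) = -7483/2088 = -3.58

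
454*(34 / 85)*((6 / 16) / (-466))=-681/4660 = -0.15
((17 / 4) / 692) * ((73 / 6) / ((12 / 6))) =1241/33216 = 0.04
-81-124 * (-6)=663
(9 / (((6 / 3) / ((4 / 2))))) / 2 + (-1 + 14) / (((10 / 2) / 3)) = 123/10 = 12.30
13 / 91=1/7 = 0.14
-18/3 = -6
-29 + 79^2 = 6212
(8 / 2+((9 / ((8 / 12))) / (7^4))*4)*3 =28974/2401 = 12.07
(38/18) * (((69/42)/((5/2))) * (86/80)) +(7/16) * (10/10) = 1.93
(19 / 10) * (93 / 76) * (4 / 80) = 93/800 = 0.12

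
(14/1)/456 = 7/228 = 0.03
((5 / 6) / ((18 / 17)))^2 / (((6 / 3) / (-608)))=-188.31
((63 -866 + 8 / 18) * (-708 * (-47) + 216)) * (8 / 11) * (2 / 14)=-645100576/231 = -2792643.19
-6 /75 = -2/25 = -0.08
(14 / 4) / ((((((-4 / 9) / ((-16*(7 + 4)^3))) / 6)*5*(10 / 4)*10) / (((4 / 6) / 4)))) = 167706/125 = 1341.65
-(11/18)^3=-1331/5832 = -0.23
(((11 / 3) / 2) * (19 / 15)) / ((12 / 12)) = 209/90 = 2.32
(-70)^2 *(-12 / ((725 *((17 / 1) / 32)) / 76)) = -5720064/493 = -11602.56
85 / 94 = 0.90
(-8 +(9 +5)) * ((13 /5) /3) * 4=104/5 = 20.80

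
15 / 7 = 2.14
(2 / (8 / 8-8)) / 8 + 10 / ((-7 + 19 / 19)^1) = -1.70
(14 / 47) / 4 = 7/94 = 0.07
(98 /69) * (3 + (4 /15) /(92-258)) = 365834/85905 = 4.26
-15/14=-1.07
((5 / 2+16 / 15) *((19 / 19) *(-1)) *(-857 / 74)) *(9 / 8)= 275097/5920 = 46.47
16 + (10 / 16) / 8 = 1029/64 = 16.08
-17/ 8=-2.12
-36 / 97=-0.37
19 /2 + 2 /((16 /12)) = 11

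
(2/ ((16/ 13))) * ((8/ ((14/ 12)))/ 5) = 78/35 = 2.23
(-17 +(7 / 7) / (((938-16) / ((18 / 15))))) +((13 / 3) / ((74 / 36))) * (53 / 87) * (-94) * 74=-598278798/66845 = -8950.24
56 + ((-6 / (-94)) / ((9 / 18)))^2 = 123740/2209 = 56.02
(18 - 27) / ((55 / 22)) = -18/5 = -3.60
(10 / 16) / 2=5/16 = 0.31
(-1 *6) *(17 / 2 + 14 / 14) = -57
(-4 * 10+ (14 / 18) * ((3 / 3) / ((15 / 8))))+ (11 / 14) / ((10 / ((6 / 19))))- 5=-1600163/35910 = -44.56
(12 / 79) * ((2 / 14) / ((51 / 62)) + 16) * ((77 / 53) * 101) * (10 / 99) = 23326960/640611 = 36.41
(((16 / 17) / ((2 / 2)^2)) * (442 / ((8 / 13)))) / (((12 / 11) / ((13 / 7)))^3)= 494190983/148176 = 3335.16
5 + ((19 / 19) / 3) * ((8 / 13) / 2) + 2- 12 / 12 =238/39 = 6.10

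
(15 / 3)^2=25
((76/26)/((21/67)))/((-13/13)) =-2546/273 = -9.33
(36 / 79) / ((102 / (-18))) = -108/1343 = -0.08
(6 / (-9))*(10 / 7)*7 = -20/3 = -6.67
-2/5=-0.40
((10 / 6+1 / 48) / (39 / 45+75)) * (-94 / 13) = -19035/118352 = -0.16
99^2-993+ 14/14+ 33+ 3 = 8845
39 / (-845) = -3/65 = -0.05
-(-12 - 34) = 46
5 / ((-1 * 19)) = -5/19 = -0.26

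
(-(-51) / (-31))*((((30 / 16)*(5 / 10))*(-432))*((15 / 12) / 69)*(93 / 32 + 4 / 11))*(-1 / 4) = -39623175/4015616 = -9.87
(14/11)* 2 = 28/11 = 2.55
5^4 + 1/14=8751/14 = 625.07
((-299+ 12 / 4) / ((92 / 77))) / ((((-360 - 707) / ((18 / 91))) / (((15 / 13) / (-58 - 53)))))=-180/377039 = 0.00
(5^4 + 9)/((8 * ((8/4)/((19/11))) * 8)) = 6023/704 = 8.56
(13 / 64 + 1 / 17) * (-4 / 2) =-285/544 = -0.52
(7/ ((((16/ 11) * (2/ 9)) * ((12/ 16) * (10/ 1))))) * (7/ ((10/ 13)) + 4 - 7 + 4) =23331/800 = 29.16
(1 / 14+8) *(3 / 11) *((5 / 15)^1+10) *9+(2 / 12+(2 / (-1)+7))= 48484/231 = 209.89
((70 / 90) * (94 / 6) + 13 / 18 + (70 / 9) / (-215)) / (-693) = -2717/146286 = -0.02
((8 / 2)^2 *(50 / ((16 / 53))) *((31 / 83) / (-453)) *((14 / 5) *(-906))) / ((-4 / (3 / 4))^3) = -1552635/42496 = -36.54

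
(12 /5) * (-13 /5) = -156/25 = -6.24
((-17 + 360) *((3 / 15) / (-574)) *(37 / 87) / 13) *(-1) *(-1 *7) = -12691/463710 = -0.03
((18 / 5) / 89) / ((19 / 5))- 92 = -155554/1691 = -91.99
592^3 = 207474688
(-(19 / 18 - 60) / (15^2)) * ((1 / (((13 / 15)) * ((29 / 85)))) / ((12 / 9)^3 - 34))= -18037/643916 = -0.03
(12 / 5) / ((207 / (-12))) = -16/115 = -0.14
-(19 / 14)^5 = -2476099/537824 = -4.60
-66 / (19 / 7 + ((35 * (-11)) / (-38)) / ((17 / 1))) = -298452/14969 = -19.94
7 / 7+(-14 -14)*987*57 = -1575251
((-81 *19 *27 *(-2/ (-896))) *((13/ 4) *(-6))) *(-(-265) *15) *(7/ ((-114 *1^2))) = -113013225/256 = -441457.91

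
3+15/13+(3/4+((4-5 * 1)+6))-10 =-5/52 = -0.10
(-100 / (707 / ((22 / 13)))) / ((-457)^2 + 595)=-550/481249951 = 0.00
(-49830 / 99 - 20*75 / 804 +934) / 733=86189/147333 = 0.58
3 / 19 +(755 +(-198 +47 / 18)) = 191441/342 = 559.77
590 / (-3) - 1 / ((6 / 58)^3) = -29699/27 = -1099.96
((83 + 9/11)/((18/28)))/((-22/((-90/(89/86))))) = 5550440/10769 = 515.41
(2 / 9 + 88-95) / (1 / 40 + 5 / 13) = -31720/1917 = -16.55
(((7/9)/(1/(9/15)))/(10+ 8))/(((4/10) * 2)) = 7/216 = 0.03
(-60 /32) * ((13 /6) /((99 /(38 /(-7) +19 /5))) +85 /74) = -142693/68376 = -2.09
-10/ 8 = -1.25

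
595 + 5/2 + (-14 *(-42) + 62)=2495/2 = 1247.50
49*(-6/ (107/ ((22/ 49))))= -132/107 = -1.23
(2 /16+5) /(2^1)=41/16 = 2.56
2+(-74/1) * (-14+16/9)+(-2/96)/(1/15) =130483/144 = 906.13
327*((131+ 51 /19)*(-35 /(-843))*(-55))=-532955500/5339 = -99823.09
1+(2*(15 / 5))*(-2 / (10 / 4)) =-19/5 = -3.80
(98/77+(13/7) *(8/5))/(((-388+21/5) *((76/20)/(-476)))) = 29240/21109 = 1.39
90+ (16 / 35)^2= 110506/1225 = 90.21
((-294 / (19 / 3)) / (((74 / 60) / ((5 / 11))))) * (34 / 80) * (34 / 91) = -273105/100529 = -2.72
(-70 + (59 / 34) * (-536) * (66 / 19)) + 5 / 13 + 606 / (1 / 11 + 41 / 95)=-62922042/29393 = -2140.72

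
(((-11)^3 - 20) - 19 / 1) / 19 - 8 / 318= -217906/3021 = -72.13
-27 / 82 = -0.33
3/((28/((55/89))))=165/2492 = 0.07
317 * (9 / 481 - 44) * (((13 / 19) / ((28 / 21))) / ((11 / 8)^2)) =-321894480/85063 = -3784.19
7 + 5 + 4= 16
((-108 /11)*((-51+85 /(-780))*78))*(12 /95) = 5166504/1045 = 4944.02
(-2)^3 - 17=-25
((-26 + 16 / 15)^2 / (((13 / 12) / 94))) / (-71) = -52593376/69225 = -759.75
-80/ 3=-26.67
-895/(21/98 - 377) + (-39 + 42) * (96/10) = 6578/211 = 31.18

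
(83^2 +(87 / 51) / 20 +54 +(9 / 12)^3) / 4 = 37772679/21760 = 1735.88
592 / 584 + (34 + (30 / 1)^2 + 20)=69716/73 = 955.01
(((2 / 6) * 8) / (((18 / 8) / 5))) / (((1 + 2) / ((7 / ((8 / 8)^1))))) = 1120/81 = 13.83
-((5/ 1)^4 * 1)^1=-625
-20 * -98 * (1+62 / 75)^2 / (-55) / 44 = -1839362/680625 = -2.70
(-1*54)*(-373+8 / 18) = 20118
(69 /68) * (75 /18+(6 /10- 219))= -147821/680 = -217.38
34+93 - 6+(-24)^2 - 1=696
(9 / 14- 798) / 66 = -12.08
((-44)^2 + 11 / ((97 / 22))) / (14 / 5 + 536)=156695/43553 = 3.60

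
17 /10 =1.70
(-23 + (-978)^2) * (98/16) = 46866589/8 = 5858323.62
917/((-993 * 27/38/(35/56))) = -87115/107244 = -0.81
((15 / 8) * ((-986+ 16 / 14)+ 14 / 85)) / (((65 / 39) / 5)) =-1318257/238 = -5538.89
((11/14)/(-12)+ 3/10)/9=197/7560 = 0.03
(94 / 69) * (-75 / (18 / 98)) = -115150/207 = -556.28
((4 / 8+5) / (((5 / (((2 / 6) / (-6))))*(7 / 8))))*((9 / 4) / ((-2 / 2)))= 11/70 = 0.16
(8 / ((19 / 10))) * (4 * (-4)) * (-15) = 19200/19 = 1010.53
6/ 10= 3/5 = 0.60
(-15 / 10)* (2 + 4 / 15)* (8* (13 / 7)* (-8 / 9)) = 44.90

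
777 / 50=15.54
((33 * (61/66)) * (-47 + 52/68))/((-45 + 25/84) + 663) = -2013732/882929 = -2.28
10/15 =2/3 = 0.67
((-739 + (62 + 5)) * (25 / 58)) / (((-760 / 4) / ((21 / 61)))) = 17640/33611 = 0.52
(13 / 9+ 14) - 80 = -581/9 = -64.56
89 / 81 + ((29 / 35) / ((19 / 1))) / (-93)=1833952/1669815 = 1.10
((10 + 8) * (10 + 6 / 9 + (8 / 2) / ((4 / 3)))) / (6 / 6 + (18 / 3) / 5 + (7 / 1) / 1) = 615/23 = 26.74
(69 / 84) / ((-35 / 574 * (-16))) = 943/1120 = 0.84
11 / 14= 0.79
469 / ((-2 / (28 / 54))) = -3283/27 = -121.59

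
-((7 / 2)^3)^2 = -117649/64 = -1838.27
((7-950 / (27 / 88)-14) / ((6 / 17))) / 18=-1424413/2916 = -488.48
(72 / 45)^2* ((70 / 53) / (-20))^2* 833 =653072/70225 = 9.30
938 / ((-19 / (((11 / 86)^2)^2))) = -6866629/519657752 = -0.01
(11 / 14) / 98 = 11/1372 = 0.01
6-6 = 0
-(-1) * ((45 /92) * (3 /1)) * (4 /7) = 135/161 = 0.84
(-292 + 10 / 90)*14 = -36778/9 = -4086.44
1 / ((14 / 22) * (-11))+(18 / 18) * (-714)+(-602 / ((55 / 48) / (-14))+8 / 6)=7672129/1155 = 6642.54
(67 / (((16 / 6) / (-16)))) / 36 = -67/6 = -11.17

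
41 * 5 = 205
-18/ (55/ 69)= -1242/55 = -22.58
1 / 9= 0.11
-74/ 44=-37/22 = -1.68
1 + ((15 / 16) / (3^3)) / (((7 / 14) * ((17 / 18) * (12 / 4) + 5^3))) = 9209/9204 = 1.00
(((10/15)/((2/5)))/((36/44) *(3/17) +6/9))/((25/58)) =4.77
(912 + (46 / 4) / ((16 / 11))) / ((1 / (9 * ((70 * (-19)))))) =-176180445/16 = -11011277.81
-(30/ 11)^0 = -1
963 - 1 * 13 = 950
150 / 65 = 30/13 = 2.31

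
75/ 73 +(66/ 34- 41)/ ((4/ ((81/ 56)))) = -455079/34748 = -13.10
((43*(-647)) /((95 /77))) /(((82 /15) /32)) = -102826416/779 = -131997.97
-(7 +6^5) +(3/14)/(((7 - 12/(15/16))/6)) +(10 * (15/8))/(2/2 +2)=-7776.97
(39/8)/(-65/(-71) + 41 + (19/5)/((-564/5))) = 390429/3354230 = 0.12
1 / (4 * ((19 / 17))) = 17/76 = 0.22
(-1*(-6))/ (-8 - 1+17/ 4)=-24/19 = -1.26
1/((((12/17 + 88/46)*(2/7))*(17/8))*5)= 0.13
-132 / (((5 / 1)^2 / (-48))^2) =-304128/625 = -486.60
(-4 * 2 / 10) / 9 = -4/45 = -0.09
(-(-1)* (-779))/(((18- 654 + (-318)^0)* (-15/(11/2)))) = -8569/19050 = -0.45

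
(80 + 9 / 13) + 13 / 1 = 1218/13 = 93.69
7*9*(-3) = -189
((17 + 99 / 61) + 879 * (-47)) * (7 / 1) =-17632699/61 = -289060.64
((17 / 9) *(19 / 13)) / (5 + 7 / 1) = 323/1404 = 0.23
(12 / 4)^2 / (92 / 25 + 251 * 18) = 225/113042 = 0.00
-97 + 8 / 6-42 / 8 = -1211/12 = -100.92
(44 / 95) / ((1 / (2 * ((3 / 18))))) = 44/285 = 0.15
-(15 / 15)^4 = -1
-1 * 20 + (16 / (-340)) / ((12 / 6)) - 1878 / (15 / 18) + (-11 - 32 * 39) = -300273/85 = -3532.62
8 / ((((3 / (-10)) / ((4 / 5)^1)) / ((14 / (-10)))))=448/15 = 29.87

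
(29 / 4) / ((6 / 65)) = 1885/24 = 78.54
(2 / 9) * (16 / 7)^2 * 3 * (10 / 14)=2.49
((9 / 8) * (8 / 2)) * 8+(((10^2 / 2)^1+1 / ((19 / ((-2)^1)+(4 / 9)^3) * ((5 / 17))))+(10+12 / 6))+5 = 102.64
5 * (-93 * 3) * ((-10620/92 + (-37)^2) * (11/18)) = -24579280/23 = -1068664.35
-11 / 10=-1.10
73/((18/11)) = 803/18 = 44.61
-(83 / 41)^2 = -6889/1681 = -4.10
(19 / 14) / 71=19/994 = 0.02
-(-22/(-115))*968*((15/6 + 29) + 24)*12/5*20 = -56732544/115 = -493326.47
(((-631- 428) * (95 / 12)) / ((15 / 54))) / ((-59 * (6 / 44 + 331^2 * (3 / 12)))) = 1327986/71105443 = 0.02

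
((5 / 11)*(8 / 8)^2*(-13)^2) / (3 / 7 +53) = 5915/4114 = 1.44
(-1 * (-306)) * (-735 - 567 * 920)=-159846750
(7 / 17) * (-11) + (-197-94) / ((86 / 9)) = -51145/1462 = -34.98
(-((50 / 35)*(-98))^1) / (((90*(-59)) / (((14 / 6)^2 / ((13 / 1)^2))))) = -686/807651 = 0.00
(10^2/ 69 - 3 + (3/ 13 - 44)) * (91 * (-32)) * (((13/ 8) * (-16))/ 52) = -4553024/69 = -65985.86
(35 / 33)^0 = 1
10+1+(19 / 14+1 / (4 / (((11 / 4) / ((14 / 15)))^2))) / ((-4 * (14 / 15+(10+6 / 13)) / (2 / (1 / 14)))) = 35171509/3981824 = 8.83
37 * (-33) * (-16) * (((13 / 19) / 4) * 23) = 1460316/19 = 76858.74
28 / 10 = 14/5 = 2.80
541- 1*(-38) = 579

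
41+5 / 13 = 538/13 = 41.38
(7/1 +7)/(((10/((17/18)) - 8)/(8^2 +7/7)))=7735/22 = 351.59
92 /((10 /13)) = 598/5 = 119.60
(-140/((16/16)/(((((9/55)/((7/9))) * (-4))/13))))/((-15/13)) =-432/55 = -7.85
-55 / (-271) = 55/271 = 0.20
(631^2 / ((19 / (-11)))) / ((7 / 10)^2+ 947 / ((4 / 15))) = -218988550/3374153 = -64.90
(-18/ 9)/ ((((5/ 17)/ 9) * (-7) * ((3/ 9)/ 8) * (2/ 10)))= 7344/7 = 1049.14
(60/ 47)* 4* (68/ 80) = 204/47 = 4.34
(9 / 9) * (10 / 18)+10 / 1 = 95/9 = 10.56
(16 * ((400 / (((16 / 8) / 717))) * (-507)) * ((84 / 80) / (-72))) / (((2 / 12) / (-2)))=-203570640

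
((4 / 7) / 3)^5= 1024/4084101 = 0.00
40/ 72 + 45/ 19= 500/171 = 2.92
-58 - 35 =-93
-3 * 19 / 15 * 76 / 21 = -1444/105 = -13.75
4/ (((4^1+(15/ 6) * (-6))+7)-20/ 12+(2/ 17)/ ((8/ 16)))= -204/277 = -0.74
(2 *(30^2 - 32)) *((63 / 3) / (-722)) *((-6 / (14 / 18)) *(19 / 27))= 5208/19 = 274.11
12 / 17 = 0.71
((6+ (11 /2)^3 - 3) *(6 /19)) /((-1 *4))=-4065/304 = -13.37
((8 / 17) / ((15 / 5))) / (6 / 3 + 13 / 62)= 496/6987 = 0.07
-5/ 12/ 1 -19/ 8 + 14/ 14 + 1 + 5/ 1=101/24 = 4.21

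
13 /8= 1.62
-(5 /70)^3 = -1/2744 = 0.00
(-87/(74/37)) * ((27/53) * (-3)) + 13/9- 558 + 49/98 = -233527/477 = -489.57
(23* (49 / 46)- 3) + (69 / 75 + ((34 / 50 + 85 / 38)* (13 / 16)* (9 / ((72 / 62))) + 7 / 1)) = 2905449/60800 = 47.79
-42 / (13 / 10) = -420/13 = -32.31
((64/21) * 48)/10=512/35 = 14.63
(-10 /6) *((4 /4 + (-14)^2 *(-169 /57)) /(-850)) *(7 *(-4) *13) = 6018194/14535 = 414.05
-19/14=-1.36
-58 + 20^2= 342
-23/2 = -11.50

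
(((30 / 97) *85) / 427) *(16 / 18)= 6800/124257 = 0.05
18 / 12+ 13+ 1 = 31/2 = 15.50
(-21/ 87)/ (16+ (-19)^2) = -7/10933 = 0.00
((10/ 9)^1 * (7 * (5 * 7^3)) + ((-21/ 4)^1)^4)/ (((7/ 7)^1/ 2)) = 32483129/1152 = 28197.16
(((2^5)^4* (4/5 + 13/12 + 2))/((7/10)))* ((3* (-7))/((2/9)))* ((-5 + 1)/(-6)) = -366477312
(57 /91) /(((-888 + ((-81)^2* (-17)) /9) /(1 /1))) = -1/21203 = 0.00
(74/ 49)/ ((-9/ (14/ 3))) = -148/189 = -0.78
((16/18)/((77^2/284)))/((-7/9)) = -2272/41503 = -0.05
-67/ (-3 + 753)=-67/750 = -0.09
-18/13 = -1.38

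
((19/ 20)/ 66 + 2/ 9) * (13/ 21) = 12181/83160 = 0.15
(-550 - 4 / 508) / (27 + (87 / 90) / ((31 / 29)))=-64961430/3295777 = -19.71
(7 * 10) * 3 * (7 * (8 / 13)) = 11760/13 = 904.62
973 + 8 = 981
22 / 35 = 0.63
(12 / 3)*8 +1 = 33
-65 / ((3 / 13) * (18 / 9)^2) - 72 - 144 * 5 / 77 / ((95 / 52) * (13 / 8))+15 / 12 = -1266809/8778 = -144.32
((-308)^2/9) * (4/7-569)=-53923408/9 = -5991489.78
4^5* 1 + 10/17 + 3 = 17469/17 = 1027.59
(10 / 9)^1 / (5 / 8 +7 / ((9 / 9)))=80/549 = 0.15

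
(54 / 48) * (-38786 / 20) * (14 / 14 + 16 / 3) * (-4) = 1105401/20 = 55270.05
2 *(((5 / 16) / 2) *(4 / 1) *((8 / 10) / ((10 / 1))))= 1/10 = 0.10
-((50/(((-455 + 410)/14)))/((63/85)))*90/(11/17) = 289000/99 = 2919.19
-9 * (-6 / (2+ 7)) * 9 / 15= 18/5 = 3.60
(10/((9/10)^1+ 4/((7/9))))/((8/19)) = 3.93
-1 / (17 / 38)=-38/17 = -2.24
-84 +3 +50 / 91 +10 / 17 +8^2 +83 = 103862/1547 = 67.14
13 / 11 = 1.18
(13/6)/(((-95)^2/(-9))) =-39/18050 = 0.00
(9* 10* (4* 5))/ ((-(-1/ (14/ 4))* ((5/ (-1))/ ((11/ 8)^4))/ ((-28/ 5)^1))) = 6456681/256 = 25221.41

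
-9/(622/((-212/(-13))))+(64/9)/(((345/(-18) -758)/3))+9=164706575/18852509 = 8.74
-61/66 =-0.92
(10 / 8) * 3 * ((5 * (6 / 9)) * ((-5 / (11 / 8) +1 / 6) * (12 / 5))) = -1145/11 = -104.09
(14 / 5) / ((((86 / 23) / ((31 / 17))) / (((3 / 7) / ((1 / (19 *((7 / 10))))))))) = 284487/36550 = 7.78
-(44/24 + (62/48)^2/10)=-2.00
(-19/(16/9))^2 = 29241/256 = 114.22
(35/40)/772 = 7/6176 = 0.00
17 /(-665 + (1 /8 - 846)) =-8/711 = -0.01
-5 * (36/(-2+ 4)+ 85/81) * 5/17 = -38575/1377 = -28.01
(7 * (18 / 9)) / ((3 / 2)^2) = 56/9 = 6.22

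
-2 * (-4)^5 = 2048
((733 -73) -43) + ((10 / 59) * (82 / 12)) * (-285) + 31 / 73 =287.34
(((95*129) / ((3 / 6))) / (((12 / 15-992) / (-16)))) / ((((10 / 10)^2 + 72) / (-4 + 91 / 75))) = -1366024/90447 = -15.10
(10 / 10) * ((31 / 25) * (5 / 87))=31/435 = 0.07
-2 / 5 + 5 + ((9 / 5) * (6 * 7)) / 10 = 304/25 = 12.16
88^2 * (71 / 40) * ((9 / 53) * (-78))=-48247056/265 = -182064.36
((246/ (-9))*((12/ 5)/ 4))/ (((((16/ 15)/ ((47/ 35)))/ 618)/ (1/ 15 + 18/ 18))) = -13610.13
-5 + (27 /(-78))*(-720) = 3175/13 = 244.23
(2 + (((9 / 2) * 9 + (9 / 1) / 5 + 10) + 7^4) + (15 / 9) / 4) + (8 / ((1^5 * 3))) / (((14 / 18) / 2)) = 1034281/420 = 2462.57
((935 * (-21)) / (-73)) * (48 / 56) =16830/73 = 230.55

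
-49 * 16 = -784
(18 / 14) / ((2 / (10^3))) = 4500/7 = 642.86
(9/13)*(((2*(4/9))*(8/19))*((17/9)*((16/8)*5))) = 10880/2223 = 4.89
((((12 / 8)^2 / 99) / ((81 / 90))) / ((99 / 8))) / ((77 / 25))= 500/754677 = 0.00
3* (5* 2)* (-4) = -120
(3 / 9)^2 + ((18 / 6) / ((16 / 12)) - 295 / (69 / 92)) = -14075/36 = -390.97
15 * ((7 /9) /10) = 7/6 = 1.17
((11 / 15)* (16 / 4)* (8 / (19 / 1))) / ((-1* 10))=-176/1425 = -0.12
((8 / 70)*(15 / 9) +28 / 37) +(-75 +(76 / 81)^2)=-124341809/1699299 = -73.17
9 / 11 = 0.82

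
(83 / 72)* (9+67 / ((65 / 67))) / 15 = 210571/35100 = 6.00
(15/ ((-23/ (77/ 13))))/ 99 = -35/897 = -0.04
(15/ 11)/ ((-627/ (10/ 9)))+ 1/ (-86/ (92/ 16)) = -493093/7117704 = -0.07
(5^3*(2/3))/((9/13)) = 3250/27 = 120.37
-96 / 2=-48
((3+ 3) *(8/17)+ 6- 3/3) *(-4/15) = -532/255 = -2.09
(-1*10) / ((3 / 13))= -130/3 = -43.33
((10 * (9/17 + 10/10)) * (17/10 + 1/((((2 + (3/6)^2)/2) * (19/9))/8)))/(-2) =-12519/323 = -38.76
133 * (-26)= -3458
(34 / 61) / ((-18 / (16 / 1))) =-272/549 = -0.50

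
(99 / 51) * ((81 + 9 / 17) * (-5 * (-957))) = 218856330/289 = 757288.34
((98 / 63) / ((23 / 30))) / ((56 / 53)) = 265/138 = 1.92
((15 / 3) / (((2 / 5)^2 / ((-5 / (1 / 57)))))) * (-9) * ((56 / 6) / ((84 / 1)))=35625/4 = 8906.25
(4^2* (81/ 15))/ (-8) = -54/5 = -10.80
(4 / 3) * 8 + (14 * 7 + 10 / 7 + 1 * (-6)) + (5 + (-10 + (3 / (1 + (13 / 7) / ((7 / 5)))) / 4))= 317341/3192 = 99.42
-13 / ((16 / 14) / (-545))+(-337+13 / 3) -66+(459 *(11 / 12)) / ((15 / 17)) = 753307/120 = 6277.56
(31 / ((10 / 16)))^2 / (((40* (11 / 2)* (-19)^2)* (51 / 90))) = 92256/1687675 = 0.05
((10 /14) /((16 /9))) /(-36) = -5/448 = -0.01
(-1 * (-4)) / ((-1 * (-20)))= 1/5 = 0.20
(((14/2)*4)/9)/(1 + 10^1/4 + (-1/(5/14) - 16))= -280/1377 = -0.20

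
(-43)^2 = 1849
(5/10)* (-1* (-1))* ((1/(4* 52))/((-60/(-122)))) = 61/12480 = 0.00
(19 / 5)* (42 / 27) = 266/45 = 5.91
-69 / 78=-23/26 = -0.88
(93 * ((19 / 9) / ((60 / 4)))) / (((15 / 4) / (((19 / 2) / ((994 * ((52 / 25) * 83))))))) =11191/57916404 = 0.00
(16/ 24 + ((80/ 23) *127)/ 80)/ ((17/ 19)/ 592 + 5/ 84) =33620272/331591 = 101.39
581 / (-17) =-581/17 = -34.18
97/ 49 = 1.98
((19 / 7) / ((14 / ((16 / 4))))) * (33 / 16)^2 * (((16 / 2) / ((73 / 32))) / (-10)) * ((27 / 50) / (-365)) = 558657/326401250 = 0.00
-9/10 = -0.90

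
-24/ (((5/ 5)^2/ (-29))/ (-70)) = -48720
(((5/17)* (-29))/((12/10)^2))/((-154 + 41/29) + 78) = 105125/1323756 = 0.08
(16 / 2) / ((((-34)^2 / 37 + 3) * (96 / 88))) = 814/3801 = 0.21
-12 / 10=-6/5 = -1.20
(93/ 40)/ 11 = 93/440 = 0.21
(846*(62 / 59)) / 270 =2914/885 = 3.29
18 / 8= 9/4 = 2.25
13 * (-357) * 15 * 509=-35434035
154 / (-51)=-154/51 = -3.02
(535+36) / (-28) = -571/28 = -20.39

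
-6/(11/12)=-72/11 = -6.55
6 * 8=48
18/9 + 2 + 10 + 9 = 23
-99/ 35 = -2.83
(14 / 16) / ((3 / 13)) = 91/24 = 3.79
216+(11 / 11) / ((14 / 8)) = 1516/7 = 216.57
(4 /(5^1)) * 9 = 36/5 = 7.20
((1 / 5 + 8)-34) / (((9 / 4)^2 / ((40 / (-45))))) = 5504/1215 = 4.53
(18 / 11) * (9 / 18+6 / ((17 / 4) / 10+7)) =259/121 = 2.14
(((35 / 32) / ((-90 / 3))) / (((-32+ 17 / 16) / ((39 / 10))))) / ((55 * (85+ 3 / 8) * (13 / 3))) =7/30991125 = 0.00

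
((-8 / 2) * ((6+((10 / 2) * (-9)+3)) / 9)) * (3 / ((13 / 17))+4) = 1648/13 = 126.77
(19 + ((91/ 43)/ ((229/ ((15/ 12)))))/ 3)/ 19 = 2245571/2245116 = 1.00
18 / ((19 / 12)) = 216/19 = 11.37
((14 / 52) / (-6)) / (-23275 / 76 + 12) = 7/45903 = 0.00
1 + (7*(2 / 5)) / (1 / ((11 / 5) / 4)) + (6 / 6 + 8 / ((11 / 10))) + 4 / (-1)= 3747/550 = 6.81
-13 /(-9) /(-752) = -13/6768 = 0.00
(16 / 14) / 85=0.01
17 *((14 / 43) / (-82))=-119/1763 = -0.07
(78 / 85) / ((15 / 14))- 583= -247411/425 = -582.14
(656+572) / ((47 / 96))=2508.26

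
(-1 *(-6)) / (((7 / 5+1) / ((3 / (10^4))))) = 3/4000 = 0.00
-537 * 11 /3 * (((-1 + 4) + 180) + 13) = -385924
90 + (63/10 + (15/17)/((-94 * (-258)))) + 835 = 639933507/687140 = 931.30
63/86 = 0.73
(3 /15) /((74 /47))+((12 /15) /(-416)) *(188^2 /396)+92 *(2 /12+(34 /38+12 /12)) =857733832/4523805 = 189.60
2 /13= 0.15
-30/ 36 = -5/6 = -0.83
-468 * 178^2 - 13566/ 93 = -459675994/31 = -14828257.87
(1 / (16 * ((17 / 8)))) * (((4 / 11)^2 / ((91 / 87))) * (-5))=-3480/187187 = -0.02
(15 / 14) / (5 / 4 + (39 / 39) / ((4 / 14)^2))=0.08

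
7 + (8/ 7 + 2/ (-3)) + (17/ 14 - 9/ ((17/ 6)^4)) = 29995277/3507882 = 8.55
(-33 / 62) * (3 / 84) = -0.02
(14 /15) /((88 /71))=497/660 = 0.75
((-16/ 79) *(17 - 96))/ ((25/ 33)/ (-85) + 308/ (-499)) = -4479024/175283 = -25.55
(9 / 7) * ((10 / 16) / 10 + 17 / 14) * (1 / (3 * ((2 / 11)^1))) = 4719/1568 = 3.01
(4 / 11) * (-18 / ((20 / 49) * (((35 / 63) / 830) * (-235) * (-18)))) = -73206/12925 = -5.66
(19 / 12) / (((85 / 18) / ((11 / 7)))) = 627/1190 = 0.53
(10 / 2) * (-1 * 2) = -10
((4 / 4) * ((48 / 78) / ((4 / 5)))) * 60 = 600/13 = 46.15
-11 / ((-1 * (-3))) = -11/3 = -3.67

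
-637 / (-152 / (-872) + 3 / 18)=-416598/223 = -1868.15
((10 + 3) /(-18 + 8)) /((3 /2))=-13/15 = -0.87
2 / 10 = 1/5 = 0.20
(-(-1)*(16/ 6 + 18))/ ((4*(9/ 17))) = 527/54 = 9.76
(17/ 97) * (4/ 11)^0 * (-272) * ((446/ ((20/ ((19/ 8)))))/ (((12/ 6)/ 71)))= -86939003/970 = -89627.84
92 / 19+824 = 15748/19 = 828.84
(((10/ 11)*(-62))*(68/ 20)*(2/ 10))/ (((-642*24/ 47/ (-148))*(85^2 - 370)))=-916453/363075075 = 0.00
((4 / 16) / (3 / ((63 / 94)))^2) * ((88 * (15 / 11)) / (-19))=-6615/83942 = -0.08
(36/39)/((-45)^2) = 4/8775 = 0.00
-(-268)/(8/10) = 335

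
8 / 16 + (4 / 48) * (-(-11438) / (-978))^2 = 34141687/2869452 = 11.90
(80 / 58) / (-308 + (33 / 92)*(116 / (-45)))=-13800/3090791 = 0.00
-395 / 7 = -56.43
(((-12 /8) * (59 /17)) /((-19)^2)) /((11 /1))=-177/135014 = 0.00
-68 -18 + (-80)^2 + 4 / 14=44200/7 = 6314.29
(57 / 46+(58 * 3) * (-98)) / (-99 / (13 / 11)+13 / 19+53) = 64576915/113942 = 566.75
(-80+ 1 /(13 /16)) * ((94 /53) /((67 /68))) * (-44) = 287997952/46163 = 6238.72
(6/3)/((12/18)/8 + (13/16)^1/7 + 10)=672/3427 = 0.20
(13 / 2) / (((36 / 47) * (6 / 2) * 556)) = 0.01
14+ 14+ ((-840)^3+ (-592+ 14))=-592704550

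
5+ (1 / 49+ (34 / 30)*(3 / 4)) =5753/980 = 5.87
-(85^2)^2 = -52200625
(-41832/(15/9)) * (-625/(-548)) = -3921750/137 = -28625.91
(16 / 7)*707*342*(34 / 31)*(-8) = -150326784/31 = -4849251.10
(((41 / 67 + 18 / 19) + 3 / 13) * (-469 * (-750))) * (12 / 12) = 155526000/247 = 629659.92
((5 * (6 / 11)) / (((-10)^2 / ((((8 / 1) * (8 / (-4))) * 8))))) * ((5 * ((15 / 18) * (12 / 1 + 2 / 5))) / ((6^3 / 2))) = -496/297 = -1.67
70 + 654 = 724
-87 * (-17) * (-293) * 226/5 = -97936422/5 = -19587284.40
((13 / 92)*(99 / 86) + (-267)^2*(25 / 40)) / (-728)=-22032837/359996 = -61.20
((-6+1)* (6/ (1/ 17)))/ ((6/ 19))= -1615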